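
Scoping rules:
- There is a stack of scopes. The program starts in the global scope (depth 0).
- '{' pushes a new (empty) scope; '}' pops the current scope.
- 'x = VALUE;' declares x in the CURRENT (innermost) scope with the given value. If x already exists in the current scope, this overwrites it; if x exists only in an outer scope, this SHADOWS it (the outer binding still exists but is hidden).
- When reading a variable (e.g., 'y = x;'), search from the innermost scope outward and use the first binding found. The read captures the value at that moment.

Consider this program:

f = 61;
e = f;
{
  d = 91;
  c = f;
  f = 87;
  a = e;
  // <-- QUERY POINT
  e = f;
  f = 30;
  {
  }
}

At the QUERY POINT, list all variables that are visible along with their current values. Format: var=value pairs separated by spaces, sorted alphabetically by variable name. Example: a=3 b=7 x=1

Step 1: declare f=61 at depth 0
Step 2: declare e=(read f)=61 at depth 0
Step 3: enter scope (depth=1)
Step 4: declare d=91 at depth 1
Step 5: declare c=(read f)=61 at depth 1
Step 6: declare f=87 at depth 1
Step 7: declare a=(read e)=61 at depth 1
Visible at query point: a=61 c=61 d=91 e=61 f=87

Answer: a=61 c=61 d=91 e=61 f=87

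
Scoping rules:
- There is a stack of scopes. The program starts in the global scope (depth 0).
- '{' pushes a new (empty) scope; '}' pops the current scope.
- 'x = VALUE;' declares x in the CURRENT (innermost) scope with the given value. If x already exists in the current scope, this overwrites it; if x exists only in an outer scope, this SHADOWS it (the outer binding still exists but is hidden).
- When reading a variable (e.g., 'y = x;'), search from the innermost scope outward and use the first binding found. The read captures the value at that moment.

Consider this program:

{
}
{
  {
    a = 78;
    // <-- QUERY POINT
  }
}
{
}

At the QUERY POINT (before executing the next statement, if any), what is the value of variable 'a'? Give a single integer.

Step 1: enter scope (depth=1)
Step 2: exit scope (depth=0)
Step 3: enter scope (depth=1)
Step 4: enter scope (depth=2)
Step 5: declare a=78 at depth 2
Visible at query point: a=78

Answer: 78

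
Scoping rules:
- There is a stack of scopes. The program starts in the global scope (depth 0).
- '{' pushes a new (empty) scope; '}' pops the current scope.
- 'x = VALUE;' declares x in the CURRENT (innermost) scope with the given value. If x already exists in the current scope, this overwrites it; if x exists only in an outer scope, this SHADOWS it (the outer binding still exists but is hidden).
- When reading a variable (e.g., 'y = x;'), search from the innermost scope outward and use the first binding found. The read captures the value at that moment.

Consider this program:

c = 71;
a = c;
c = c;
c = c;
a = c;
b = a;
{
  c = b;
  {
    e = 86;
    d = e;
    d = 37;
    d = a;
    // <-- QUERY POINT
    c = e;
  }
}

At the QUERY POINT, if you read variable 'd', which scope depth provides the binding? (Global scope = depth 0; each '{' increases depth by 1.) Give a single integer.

Answer: 2

Derivation:
Step 1: declare c=71 at depth 0
Step 2: declare a=(read c)=71 at depth 0
Step 3: declare c=(read c)=71 at depth 0
Step 4: declare c=(read c)=71 at depth 0
Step 5: declare a=(read c)=71 at depth 0
Step 6: declare b=(read a)=71 at depth 0
Step 7: enter scope (depth=1)
Step 8: declare c=(read b)=71 at depth 1
Step 9: enter scope (depth=2)
Step 10: declare e=86 at depth 2
Step 11: declare d=(read e)=86 at depth 2
Step 12: declare d=37 at depth 2
Step 13: declare d=(read a)=71 at depth 2
Visible at query point: a=71 b=71 c=71 d=71 e=86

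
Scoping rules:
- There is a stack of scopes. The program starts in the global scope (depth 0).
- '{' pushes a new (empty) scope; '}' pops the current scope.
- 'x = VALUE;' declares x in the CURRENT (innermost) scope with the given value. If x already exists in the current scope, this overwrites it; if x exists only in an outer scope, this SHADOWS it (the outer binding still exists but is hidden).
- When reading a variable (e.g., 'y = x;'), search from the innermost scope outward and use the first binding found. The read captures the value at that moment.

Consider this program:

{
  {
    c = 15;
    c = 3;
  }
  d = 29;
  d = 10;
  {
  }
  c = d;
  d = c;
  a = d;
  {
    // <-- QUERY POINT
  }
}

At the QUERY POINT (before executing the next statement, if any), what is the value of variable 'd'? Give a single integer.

Answer: 10

Derivation:
Step 1: enter scope (depth=1)
Step 2: enter scope (depth=2)
Step 3: declare c=15 at depth 2
Step 4: declare c=3 at depth 2
Step 5: exit scope (depth=1)
Step 6: declare d=29 at depth 1
Step 7: declare d=10 at depth 1
Step 8: enter scope (depth=2)
Step 9: exit scope (depth=1)
Step 10: declare c=(read d)=10 at depth 1
Step 11: declare d=(read c)=10 at depth 1
Step 12: declare a=(read d)=10 at depth 1
Step 13: enter scope (depth=2)
Visible at query point: a=10 c=10 d=10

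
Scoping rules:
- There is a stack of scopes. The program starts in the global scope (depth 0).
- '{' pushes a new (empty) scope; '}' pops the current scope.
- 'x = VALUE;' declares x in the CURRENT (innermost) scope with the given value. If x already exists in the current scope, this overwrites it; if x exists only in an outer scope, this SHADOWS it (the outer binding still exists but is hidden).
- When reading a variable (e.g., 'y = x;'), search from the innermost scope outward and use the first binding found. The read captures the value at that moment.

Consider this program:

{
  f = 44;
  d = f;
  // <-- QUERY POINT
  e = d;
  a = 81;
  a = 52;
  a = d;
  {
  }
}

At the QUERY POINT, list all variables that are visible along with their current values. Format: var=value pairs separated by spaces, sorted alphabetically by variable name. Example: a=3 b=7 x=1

Step 1: enter scope (depth=1)
Step 2: declare f=44 at depth 1
Step 3: declare d=(read f)=44 at depth 1
Visible at query point: d=44 f=44

Answer: d=44 f=44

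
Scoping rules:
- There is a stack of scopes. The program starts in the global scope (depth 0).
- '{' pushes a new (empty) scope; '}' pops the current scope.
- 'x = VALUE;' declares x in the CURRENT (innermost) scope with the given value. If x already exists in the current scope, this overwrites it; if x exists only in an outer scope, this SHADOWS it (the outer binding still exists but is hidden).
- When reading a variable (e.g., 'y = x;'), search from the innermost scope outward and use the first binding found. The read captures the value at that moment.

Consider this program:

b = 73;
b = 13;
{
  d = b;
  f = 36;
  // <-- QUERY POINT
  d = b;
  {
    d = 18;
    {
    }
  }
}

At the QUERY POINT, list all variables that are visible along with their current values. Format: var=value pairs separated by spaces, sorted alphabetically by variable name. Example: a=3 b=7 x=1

Answer: b=13 d=13 f=36

Derivation:
Step 1: declare b=73 at depth 0
Step 2: declare b=13 at depth 0
Step 3: enter scope (depth=1)
Step 4: declare d=(read b)=13 at depth 1
Step 5: declare f=36 at depth 1
Visible at query point: b=13 d=13 f=36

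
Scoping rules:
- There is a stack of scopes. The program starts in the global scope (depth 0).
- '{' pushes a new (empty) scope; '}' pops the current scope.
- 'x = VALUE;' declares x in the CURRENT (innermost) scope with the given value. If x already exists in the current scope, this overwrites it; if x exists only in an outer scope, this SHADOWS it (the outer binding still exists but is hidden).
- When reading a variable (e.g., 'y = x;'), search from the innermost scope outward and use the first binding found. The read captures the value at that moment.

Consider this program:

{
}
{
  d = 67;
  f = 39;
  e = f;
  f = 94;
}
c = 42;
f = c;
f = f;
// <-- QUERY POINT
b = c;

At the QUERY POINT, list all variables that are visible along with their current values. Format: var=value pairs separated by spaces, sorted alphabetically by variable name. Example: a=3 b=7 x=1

Step 1: enter scope (depth=1)
Step 2: exit scope (depth=0)
Step 3: enter scope (depth=1)
Step 4: declare d=67 at depth 1
Step 5: declare f=39 at depth 1
Step 6: declare e=(read f)=39 at depth 1
Step 7: declare f=94 at depth 1
Step 8: exit scope (depth=0)
Step 9: declare c=42 at depth 0
Step 10: declare f=(read c)=42 at depth 0
Step 11: declare f=(read f)=42 at depth 0
Visible at query point: c=42 f=42

Answer: c=42 f=42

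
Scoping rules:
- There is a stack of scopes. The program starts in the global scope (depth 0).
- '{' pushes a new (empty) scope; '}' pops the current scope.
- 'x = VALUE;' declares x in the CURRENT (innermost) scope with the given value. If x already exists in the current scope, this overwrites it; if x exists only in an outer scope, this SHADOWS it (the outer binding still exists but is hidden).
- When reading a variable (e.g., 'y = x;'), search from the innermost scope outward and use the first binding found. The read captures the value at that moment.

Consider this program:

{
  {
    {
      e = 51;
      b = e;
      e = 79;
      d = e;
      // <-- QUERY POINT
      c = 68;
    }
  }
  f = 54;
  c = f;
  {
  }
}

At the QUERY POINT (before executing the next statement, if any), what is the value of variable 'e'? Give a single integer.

Answer: 79

Derivation:
Step 1: enter scope (depth=1)
Step 2: enter scope (depth=2)
Step 3: enter scope (depth=3)
Step 4: declare e=51 at depth 3
Step 5: declare b=(read e)=51 at depth 3
Step 6: declare e=79 at depth 3
Step 7: declare d=(read e)=79 at depth 3
Visible at query point: b=51 d=79 e=79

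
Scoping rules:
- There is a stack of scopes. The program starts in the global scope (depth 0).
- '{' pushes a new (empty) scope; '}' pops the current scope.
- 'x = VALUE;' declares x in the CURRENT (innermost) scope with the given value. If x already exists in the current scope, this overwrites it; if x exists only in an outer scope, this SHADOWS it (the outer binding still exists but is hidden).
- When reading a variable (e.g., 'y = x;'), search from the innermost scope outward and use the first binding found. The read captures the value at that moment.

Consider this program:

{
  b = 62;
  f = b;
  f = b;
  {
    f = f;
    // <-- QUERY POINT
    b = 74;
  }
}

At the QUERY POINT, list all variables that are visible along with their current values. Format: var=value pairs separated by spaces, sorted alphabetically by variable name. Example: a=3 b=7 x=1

Answer: b=62 f=62

Derivation:
Step 1: enter scope (depth=1)
Step 2: declare b=62 at depth 1
Step 3: declare f=(read b)=62 at depth 1
Step 4: declare f=(read b)=62 at depth 1
Step 5: enter scope (depth=2)
Step 6: declare f=(read f)=62 at depth 2
Visible at query point: b=62 f=62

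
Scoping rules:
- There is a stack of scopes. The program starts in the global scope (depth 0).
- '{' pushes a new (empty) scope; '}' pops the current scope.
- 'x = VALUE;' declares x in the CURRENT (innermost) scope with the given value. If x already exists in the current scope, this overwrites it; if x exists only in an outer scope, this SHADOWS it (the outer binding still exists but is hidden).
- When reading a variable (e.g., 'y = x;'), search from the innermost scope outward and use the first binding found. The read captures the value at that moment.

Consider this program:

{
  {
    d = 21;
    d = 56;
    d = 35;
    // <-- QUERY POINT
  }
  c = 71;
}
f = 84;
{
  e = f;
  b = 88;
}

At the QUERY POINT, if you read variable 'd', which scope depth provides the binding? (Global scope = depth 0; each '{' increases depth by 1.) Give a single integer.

Answer: 2

Derivation:
Step 1: enter scope (depth=1)
Step 2: enter scope (depth=2)
Step 3: declare d=21 at depth 2
Step 4: declare d=56 at depth 2
Step 5: declare d=35 at depth 2
Visible at query point: d=35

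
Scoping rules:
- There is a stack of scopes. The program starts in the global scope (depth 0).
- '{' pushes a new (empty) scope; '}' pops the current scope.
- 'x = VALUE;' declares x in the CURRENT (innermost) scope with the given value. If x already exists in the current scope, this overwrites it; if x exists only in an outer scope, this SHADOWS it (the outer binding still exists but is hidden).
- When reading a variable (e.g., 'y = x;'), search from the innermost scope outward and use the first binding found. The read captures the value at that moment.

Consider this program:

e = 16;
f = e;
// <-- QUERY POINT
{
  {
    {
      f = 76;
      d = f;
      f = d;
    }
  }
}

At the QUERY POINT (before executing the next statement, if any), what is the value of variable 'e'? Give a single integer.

Step 1: declare e=16 at depth 0
Step 2: declare f=(read e)=16 at depth 0
Visible at query point: e=16 f=16

Answer: 16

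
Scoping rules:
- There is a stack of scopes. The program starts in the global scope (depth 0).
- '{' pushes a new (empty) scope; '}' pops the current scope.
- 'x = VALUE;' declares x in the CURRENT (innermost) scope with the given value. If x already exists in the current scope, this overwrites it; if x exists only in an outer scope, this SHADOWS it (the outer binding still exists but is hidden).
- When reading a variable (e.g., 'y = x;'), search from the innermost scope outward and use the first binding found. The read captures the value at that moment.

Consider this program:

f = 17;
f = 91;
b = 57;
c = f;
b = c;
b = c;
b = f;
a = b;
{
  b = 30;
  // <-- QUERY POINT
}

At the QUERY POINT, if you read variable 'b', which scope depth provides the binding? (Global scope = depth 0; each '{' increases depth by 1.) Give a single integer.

Answer: 1

Derivation:
Step 1: declare f=17 at depth 0
Step 2: declare f=91 at depth 0
Step 3: declare b=57 at depth 0
Step 4: declare c=(read f)=91 at depth 0
Step 5: declare b=(read c)=91 at depth 0
Step 6: declare b=(read c)=91 at depth 0
Step 7: declare b=(read f)=91 at depth 0
Step 8: declare a=(read b)=91 at depth 0
Step 9: enter scope (depth=1)
Step 10: declare b=30 at depth 1
Visible at query point: a=91 b=30 c=91 f=91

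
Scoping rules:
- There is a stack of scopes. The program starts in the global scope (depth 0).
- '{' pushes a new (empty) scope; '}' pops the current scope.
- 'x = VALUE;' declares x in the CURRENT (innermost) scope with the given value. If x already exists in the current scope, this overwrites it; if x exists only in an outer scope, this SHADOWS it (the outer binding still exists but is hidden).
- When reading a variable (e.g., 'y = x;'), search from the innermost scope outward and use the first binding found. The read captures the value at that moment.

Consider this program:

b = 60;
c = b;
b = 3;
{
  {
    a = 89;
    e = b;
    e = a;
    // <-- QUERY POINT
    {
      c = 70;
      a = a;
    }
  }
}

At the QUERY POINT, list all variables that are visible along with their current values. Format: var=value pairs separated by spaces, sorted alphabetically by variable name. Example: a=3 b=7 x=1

Answer: a=89 b=3 c=60 e=89

Derivation:
Step 1: declare b=60 at depth 0
Step 2: declare c=(read b)=60 at depth 0
Step 3: declare b=3 at depth 0
Step 4: enter scope (depth=1)
Step 5: enter scope (depth=2)
Step 6: declare a=89 at depth 2
Step 7: declare e=(read b)=3 at depth 2
Step 8: declare e=(read a)=89 at depth 2
Visible at query point: a=89 b=3 c=60 e=89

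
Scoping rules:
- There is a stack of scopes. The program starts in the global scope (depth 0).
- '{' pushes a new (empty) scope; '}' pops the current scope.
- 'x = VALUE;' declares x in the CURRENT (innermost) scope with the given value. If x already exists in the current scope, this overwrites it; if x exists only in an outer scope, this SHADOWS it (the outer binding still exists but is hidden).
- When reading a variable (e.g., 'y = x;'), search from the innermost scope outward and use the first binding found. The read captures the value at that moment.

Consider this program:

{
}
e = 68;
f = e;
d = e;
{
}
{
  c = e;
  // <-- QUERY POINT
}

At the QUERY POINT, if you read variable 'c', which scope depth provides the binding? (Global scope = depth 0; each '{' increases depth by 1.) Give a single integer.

Step 1: enter scope (depth=1)
Step 2: exit scope (depth=0)
Step 3: declare e=68 at depth 0
Step 4: declare f=(read e)=68 at depth 0
Step 5: declare d=(read e)=68 at depth 0
Step 6: enter scope (depth=1)
Step 7: exit scope (depth=0)
Step 8: enter scope (depth=1)
Step 9: declare c=(read e)=68 at depth 1
Visible at query point: c=68 d=68 e=68 f=68

Answer: 1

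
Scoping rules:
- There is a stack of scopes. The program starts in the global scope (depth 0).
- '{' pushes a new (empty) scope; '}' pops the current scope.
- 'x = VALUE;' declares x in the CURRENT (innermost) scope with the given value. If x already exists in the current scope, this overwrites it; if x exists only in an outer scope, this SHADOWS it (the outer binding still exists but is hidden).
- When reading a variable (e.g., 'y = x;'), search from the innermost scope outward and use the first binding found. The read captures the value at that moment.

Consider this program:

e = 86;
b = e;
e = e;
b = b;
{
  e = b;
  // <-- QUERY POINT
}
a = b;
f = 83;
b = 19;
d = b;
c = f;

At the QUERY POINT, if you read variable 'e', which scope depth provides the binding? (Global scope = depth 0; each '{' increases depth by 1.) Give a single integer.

Step 1: declare e=86 at depth 0
Step 2: declare b=(read e)=86 at depth 0
Step 3: declare e=(read e)=86 at depth 0
Step 4: declare b=(read b)=86 at depth 0
Step 5: enter scope (depth=1)
Step 6: declare e=(read b)=86 at depth 1
Visible at query point: b=86 e=86

Answer: 1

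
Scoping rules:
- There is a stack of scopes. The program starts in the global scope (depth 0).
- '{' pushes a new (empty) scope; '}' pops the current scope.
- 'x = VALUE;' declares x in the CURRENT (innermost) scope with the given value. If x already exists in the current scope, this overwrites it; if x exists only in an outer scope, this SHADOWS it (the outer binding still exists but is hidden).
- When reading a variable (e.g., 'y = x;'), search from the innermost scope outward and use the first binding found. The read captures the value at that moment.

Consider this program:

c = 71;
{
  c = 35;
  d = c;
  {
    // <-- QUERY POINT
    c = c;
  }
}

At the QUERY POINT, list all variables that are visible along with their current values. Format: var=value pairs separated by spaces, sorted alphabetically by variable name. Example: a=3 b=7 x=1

Answer: c=35 d=35

Derivation:
Step 1: declare c=71 at depth 0
Step 2: enter scope (depth=1)
Step 3: declare c=35 at depth 1
Step 4: declare d=(read c)=35 at depth 1
Step 5: enter scope (depth=2)
Visible at query point: c=35 d=35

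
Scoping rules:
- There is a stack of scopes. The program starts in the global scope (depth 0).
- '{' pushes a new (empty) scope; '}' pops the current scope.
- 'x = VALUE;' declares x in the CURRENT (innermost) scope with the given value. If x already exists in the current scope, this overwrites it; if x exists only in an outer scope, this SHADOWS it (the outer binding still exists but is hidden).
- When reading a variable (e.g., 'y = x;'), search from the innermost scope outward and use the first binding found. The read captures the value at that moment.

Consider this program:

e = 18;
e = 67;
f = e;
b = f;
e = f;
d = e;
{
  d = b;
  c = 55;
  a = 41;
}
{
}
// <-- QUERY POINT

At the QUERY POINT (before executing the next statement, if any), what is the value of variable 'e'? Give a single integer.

Step 1: declare e=18 at depth 0
Step 2: declare e=67 at depth 0
Step 3: declare f=(read e)=67 at depth 0
Step 4: declare b=(read f)=67 at depth 0
Step 5: declare e=(read f)=67 at depth 0
Step 6: declare d=(read e)=67 at depth 0
Step 7: enter scope (depth=1)
Step 8: declare d=(read b)=67 at depth 1
Step 9: declare c=55 at depth 1
Step 10: declare a=41 at depth 1
Step 11: exit scope (depth=0)
Step 12: enter scope (depth=1)
Step 13: exit scope (depth=0)
Visible at query point: b=67 d=67 e=67 f=67

Answer: 67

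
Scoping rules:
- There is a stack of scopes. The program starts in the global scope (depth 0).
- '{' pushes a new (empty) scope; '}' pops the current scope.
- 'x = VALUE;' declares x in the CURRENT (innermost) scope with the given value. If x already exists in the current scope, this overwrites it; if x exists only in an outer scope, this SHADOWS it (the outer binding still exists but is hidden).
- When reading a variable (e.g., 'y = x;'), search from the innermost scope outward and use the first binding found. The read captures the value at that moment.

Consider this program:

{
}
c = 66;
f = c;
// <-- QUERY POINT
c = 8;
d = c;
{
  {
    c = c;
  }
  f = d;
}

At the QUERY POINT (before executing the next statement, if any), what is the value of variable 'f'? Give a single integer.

Step 1: enter scope (depth=1)
Step 2: exit scope (depth=0)
Step 3: declare c=66 at depth 0
Step 4: declare f=(read c)=66 at depth 0
Visible at query point: c=66 f=66

Answer: 66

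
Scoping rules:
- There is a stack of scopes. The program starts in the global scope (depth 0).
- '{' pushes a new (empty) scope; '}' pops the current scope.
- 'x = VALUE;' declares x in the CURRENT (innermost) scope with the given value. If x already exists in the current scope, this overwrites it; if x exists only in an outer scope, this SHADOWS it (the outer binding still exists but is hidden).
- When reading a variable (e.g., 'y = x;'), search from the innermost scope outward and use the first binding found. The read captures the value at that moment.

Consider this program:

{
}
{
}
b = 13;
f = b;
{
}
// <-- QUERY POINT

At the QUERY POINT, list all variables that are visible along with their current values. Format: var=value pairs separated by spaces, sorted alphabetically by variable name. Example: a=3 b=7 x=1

Answer: b=13 f=13

Derivation:
Step 1: enter scope (depth=1)
Step 2: exit scope (depth=0)
Step 3: enter scope (depth=1)
Step 4: exit scope (depth=0)
Step 5: declare b=13 at depth 0
Step 6: declare f=(read b)=13 at depth 0
Step 7: enter scope (depth=1)
Step 8: exit scope (depth=0)
Visible at query point: b=13 f=13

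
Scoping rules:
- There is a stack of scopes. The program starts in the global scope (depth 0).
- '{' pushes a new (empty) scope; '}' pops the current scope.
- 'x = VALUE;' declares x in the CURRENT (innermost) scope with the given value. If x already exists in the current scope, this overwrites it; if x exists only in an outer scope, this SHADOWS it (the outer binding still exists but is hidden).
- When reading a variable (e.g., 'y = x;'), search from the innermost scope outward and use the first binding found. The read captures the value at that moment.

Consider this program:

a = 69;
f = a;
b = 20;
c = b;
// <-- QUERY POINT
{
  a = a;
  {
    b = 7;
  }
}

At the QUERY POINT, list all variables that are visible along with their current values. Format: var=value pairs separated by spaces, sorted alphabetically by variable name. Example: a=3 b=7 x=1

Step 1: declare a=69 at depth 0
Step 2: declare f=(read a)=69 at depth 0
Step 3: declare b=20 at depth 0
Step 4: declare c=(read b)=20 at depth 0
Visible at query point: a=69 b=20 c=20 f=69

Answer: a=69 b=20 c=20 f=69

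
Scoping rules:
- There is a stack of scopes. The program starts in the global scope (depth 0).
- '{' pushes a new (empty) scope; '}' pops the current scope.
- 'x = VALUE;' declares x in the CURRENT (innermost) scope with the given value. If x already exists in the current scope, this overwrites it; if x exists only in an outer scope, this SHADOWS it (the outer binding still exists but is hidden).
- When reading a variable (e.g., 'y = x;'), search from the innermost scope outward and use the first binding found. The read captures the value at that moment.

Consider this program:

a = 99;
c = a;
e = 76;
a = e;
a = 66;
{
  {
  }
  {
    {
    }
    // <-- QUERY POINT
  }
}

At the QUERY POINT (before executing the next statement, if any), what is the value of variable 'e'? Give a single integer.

Step 1: declare a=99 at depth 0
Step 2: declare c=(read a)=99 at depth 0
Step 3: declare e=76 at depth 0
Step 4: declare a=(read e)=76 at depth 0
Step 5: declare a=66 at depth 0
Step 6: enter scope (depth=1)
Step 7: enter scope (depth=2)
Step 8: exit scope (depth=1)
Step 9: enter scope (depth=2)
Step 10: enter scope (depth=3)
Step 11: exit scope (depth=2)
Visible at query point: a=66 c=99 e=76

Answer: 76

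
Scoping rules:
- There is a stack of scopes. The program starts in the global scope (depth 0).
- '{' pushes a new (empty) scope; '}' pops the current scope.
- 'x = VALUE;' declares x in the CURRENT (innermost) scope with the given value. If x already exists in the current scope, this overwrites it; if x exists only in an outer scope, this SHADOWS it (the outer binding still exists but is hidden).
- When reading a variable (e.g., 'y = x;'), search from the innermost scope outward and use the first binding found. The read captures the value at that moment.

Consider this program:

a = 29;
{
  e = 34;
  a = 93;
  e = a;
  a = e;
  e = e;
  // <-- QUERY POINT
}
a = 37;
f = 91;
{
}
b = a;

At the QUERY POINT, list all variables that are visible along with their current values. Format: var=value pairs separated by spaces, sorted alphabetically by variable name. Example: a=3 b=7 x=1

Answer: a=93 e=93

Derivation:
Step 1: declare a=29 at depth 0
Step 2: enter scope (depth=1)
Step 3: declare e=34 at depth 1
Step 4: declare a=93 at depth 1
Step 5: declare e=(read a)=93 at depth 1
Step 6: declare a=(read e)=93 at depth 1
Step 7: declare e=(read e)=93 at depth 1
Visible at query point: a=93 e=93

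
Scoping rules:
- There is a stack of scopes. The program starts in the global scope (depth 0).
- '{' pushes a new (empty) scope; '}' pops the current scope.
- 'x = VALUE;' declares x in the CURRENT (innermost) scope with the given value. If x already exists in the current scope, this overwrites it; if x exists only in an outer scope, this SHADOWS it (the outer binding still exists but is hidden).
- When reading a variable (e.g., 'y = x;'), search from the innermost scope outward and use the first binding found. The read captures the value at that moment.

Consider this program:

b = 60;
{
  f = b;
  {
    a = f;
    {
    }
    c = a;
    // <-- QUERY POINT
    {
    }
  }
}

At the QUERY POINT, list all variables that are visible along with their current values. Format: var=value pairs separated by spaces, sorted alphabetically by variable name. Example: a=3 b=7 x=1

Answer: a=60 b=60 c=60 f=60

Derivation:
Step 1: declare b=60 at depth 0
Step 2: enter scope (depth=1)
Step 3: declare f=(read b)=60 at depth 1
Step 4: enter scope (depth=2)
Step 5: declare a=(read f)=60 at depth 2
Step 6: enter scope (depth=3)
Step 7: exit scope (depth=2)
Step 8: declare c=(read a)=60 at depth 2
Visible at query point: a=60 b=60 c=60 f=60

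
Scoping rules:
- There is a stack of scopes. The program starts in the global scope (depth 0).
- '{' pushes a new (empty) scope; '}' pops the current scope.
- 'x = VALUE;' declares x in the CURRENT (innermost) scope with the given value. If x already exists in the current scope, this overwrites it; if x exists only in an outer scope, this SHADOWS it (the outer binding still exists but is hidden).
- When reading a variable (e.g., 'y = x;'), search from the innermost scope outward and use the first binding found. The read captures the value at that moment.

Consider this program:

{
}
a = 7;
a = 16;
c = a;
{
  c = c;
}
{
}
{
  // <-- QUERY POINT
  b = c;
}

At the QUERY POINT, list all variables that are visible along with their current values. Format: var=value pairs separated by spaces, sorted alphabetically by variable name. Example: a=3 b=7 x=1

Answer: a=16 c=16

Derivation:
Step 1: enter scope (depth=1)
Step 2: exit scope (depth=0)
Step 3: declare a=7 at depth 0
Step 4: declare a=16 at depth 0
Step 5: declare c=(read a)=16 at depth 0
Step 6: enter scope (depth=1)
Step 7: declare c=(read c)=16 at depth 1
Step 8: exit scope (depth=0)
Step 9: enter scope (depth=1)
Step 10: exit scope (depth=0)
Step 11: enter scope (depth=1)
Visible at query point: a=16 c=16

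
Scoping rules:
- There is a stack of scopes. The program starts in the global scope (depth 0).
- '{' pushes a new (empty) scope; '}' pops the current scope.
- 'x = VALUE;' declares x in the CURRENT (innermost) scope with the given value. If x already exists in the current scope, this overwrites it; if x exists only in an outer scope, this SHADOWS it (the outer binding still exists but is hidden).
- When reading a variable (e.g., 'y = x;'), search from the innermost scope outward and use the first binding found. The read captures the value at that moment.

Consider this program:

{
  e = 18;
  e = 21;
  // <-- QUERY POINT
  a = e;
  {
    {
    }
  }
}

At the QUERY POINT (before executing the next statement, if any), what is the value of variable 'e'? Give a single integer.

Answer: 21

Derivation:
Step 1: enter scope (depth=1)
Step 2: declare e=18 at depth 1
Step 3: declare e=21 at depth 1
Visible at query point: e=21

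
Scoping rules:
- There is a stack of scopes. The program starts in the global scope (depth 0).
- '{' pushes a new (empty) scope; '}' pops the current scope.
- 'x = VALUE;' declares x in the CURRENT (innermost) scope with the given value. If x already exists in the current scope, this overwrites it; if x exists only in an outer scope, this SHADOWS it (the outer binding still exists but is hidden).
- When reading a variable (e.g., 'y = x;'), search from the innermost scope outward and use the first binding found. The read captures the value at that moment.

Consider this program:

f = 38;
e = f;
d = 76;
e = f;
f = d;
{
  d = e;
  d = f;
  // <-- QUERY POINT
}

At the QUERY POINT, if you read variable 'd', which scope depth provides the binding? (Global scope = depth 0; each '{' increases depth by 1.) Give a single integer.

Step 1: declare f=38 at depth 0
Step 2: declare e=(read f)=38 at depth 0
Step 3: declare d=76 at depth 0
Step 4: declare e=(read f)=38 at depth 0
Step 5: declare f=(read d)=76 at depth 0
Step 6: enter scope (depth=1)
Step 7: declare d=(read e)=38 at depth 1
Step 8: declare d=(read f)=76 at depth 1
Visible at query point: d=76 e=38 f=76

Answer: 1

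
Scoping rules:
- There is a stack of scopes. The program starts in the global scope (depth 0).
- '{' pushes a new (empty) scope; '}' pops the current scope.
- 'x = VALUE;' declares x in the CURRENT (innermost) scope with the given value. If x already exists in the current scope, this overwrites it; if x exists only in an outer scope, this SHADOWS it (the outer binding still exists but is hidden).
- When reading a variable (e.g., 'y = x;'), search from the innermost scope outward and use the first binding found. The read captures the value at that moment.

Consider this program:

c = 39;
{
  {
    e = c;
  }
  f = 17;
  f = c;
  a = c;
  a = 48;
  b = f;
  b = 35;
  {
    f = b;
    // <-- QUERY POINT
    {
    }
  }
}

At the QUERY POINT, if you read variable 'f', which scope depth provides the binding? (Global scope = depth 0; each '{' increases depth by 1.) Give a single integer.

Step 1: declare c=39 at depth 0
Step 2: enter scope (depth=1)
Step 3: enter scope (depth=2)
Step 4: declare e=(read c)=39 at depth 2
Step 5: exit scope (depth=1)
Step 6: declare f=17 at depth 1
Step 7: declare f=(read c)=39 at depth 1
Step 8: declare a=(read c)=39 at depth 1
Step 9: declare a=48 at depth 1
Step 10: declare b=(read f)=39 at depth 1
Step 11: declare b=35 at depth 1
Step 12: enter scope (depth=2)
Step 13: declare f=(read b)=35 at depth 2
Visible at query point: a=48 b=35 c=39 f=35

Answer: 2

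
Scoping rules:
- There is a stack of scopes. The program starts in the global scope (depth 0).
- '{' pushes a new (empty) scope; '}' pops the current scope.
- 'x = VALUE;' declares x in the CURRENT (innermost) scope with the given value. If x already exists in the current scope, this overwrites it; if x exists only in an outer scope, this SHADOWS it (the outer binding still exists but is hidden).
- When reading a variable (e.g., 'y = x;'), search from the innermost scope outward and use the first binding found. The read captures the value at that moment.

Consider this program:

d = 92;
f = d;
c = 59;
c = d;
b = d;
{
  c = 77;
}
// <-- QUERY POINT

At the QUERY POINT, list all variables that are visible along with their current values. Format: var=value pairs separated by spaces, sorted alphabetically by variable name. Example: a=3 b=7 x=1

Answer: b=92 c=92 d=92 f=92

Derivation:
Step 1: declare d=92 at depth 0
Step 2: declare f=(read d)=92 at depth 0
Step 3: declare c=59 at depth 0
Step 4: declare c=(read d)=92 at depth 0
Step 5: declare b=(read d)=92 at depth 0
Step 6: enter scope (depth=1)
Step 7: declare c=77 at depth 1
Step 8: exit scope (depth=0)
Visible at query point: b=92 c=92 d=92 f=92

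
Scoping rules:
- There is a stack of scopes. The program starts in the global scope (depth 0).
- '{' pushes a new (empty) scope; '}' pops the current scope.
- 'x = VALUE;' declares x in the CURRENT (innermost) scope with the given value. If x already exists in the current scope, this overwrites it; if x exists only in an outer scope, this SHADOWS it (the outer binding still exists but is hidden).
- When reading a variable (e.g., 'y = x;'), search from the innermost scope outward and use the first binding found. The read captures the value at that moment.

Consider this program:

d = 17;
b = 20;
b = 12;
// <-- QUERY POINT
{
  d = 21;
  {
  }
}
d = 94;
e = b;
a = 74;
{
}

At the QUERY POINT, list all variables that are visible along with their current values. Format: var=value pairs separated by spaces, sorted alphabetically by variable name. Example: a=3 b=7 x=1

Answer: b=12 d=17

Derivation:
Step 1: declare d=17 at depth 0
Step 2: declare b=20 at depth 0
Step 3: declare b=12 at depth 0
Visible at query point: b=12 d=17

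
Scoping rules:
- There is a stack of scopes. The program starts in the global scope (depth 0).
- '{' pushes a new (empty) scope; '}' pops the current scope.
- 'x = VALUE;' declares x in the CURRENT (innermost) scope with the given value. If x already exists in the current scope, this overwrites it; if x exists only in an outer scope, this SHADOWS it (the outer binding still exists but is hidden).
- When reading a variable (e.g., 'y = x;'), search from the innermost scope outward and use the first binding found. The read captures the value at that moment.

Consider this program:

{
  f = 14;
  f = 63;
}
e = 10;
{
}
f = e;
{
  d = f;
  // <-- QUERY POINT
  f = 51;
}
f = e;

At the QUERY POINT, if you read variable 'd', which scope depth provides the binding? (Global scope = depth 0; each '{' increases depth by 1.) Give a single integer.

Answer: 1

Derivation:
Step 1: enter scope (depth=1)
Step 2: declare f=14 at depth 1
Step 3: declare f=63 at depth 1
Step 4: exit scope (depth=0)
Step 5: declare e=10 at depth 0
Step 6: enter scope (depth=1)
Step 7: exit scope (depth=0)
Step 8: declare f=(read e)=10 at depth 0
Step 9: enter scope (depth=1)
Step 10: declare d=(read f)=10 at depth 1
Visible at query point: d=10 e=10 f=10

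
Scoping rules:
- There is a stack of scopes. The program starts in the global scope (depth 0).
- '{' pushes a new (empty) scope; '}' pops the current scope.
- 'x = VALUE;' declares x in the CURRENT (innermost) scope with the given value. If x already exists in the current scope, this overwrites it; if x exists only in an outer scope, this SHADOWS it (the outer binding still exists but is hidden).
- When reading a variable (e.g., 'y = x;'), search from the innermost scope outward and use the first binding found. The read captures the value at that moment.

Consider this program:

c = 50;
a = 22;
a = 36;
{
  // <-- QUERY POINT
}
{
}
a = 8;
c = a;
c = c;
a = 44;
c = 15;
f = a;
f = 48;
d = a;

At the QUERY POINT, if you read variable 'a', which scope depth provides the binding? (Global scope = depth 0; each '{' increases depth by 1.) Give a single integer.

Answer: 0

Derivation:
Step 1: declare c=50 at depth 0
Step 2: declare a=22 at depth 0
Step 3: declare a=36 at depth 0
Step 4: enter scope (depth=1)
Visible at query point: a=36 c=50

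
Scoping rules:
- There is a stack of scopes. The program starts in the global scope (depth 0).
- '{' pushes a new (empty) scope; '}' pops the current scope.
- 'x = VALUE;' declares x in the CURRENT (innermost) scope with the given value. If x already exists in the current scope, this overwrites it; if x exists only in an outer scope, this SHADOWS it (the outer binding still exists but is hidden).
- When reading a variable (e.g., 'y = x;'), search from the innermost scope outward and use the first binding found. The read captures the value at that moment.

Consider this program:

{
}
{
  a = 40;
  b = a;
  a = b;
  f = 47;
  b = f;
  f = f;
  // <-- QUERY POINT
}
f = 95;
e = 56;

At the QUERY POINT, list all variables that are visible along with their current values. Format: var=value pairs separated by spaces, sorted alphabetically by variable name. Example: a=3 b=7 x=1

Answer: a=40 b=47 f=47

Derivation:
Step 1: enter scope (depth=1)
Step 2: exit scope (depth=0)
Step 3: enter scope (depth=1)
Step 4: declare a=40 at depth 1
Step 5: declare b=(read a)=40 at depth 1
Step 6: declare a=(read b)=40 at depth 1
Step 7: declare f=47 at depth 1
Step 8: declare b=(read f)=47 at depth 1
Step 9: declare f=(read f)=47 at depth 1
Visible at query point: a=40 b=47 f=47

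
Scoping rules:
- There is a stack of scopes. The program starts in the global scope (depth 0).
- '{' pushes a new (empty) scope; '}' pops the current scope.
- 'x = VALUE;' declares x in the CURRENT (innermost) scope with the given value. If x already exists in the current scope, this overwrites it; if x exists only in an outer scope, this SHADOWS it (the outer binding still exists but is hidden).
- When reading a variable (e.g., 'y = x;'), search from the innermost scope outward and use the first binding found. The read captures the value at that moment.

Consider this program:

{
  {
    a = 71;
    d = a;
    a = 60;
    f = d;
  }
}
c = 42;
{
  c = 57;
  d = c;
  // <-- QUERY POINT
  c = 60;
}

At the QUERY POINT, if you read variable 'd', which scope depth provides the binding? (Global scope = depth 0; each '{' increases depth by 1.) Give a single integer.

Step 1: enter scope (depth=1)
Step 2: enter scope (depth=2)
Step 3: declare a=71 at depth 2
Step 4: declare d=(read a)=71 at depth 2
Step 5: declare a=60 at depth 2
Step 6: declare f=(read d)=71 at depth 2
Step 7: exit scope (depth=1)
Step 8: exit scope (depth=0)
Step 9: declare c=42 at depth 0
Step 10: enter scope (depth=1)
Step 11: declare c=57 at depth 1
Step 12: declare d=(read c)=57 at depth 1
Visible at query point: c=57 d=57

Answer: 1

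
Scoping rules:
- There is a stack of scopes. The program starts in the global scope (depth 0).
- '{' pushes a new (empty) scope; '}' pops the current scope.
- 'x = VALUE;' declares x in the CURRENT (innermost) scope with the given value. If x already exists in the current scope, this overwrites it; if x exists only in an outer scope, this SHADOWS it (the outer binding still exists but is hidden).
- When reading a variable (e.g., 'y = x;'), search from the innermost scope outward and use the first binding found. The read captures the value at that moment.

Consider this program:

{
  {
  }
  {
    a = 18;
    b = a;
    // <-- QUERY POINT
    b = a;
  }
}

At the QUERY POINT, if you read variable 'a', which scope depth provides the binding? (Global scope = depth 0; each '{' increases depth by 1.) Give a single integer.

Answer: 2

Derivation:
Step 1: enter scope (depth=1)
Step 2: enter scope (depth=2)
Step 3: exit scope (depth=1)
Step 4: enter scope (depth=2)
Step 5: declare a=18 at depth 2
Step 6: declare b=(read a)=18 at depth 2
Visible at query point: a=18 b=18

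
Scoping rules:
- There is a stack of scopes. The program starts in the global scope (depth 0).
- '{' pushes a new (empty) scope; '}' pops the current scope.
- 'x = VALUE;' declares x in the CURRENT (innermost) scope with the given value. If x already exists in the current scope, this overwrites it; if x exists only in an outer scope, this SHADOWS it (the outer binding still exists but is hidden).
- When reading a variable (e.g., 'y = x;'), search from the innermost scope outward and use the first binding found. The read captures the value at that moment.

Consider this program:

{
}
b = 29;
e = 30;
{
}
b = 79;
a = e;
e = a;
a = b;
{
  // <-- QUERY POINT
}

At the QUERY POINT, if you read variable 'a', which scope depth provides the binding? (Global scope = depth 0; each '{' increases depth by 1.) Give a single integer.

Step 1: enter scope (depth=1)
Step 2: exit scope (depth=0)
Step 3: declare b=29 at depth 0
Step 4: declare e=30 at depth 0
Step 5: enter scope (depth=1)
Step 6: exit scope (depth=0)
Step 7: declare b=79 at depth 0
Step 8: declare a=(read e)=30 at depth 0
Step 9: declare e=(read a)=30 at depth 0
Step 10: declare a=(read b)=79 at depth 0
Step 11: enter scope (depth=1)
Visible at query point: a=79 b=79 e=30

Answer: 0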